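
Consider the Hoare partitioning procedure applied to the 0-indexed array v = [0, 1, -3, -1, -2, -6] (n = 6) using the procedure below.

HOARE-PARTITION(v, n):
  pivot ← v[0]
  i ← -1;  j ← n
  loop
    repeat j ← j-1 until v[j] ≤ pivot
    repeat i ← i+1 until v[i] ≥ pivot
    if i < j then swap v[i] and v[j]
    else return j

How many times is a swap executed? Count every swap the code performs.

2

pivot=0
j stops at 5 (-6), i stops at 0 (0); swap ⇒ [-6, 1, -3, -1, -2, 0]
j stops at 4 (-2), i stops at 1 (1); swap ⇒ [-6, -2, -3, -1, 1, 0]
j stops at 3, i stops at 4; i≥j ⇒ return 3. v=[-6, -2, -3, -1, 1, 0]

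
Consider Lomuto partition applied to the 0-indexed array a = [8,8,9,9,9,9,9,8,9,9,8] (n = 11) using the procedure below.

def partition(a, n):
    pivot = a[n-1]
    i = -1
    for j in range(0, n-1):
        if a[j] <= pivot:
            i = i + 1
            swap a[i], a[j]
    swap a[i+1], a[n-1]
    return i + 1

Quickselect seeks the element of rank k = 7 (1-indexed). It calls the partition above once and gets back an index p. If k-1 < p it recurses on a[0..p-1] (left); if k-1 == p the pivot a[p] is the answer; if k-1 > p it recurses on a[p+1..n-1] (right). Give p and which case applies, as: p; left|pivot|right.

pivot = a[10] = 8; i = -1
j=0: a[0]=8 ≤ 8 → i=0, swap a[0],a[0] (no change) → [8,8,9,9,9,9,9,8,9,9,8]
j=1: a[1]=8 ≤ 8 → i=1, swap a[1],a[1] (no change) → [8,8,9,9,9,9,9,8,9,9,8]
j=2: a[2]=9 > 8 → no swap
j=3: a[3]=9 > 8 → no swap
j=4: a[4]=9 > 8 → no swap
j=5: a[5]=9 > 8 → no swap
j=6: a[6]=9 > 8 → no swap
j=7: a[7]=8 ≤ 8 → i=2, swap a[2],a[7] → [8,8,8,9,9,9,9,9,9,9,8]
j=8: a[8]=9 > 8 → no swap
j=9: a[9]=9 > 8 → no swap
final swap a[3],a[10] → [8,8,8,8,9,9,9,9,9,9,9]; return 3
p = 3; k-1 = 6 > 3 ⇒ right

3; right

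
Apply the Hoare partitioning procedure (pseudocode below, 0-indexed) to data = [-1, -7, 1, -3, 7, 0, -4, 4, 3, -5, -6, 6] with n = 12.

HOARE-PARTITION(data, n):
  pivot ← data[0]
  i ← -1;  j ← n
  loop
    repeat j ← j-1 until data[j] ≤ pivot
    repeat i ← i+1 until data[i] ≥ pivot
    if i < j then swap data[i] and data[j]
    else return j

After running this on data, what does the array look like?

[-6, -7, -5, -3, -4, 0, 7, 4, 3, 1, -1, 6]

pivot = data[0] = -1; i = -1, j = 12
j→10 (data[10]=-6≤-1), i→0 (data[0]=-1≥-1); i<j, swap → [-6, -7, 1, -3, 7, 0, -4, 4, 3, -5, -1, 6]
j→9 (data[9]=-5≤-1), i→2 (data[2]=1≥-1); i<j, swap → [-6, -7, -5, -3, 7, 0, -4, 4, 3, 1, -1, 6]
j→6 (data[6]=-4≤-1), i→4 (data[4]=7≥-1); i<j, swap → [-6, -7, -5, -3, -4, 0, 7, 4, 3, 1, -1, 6]
j→4, i→5; i≥j, return j=4. data = [-6, -7, -5, -3, -4, 0, 7, 4, 3, 1, -1, 6]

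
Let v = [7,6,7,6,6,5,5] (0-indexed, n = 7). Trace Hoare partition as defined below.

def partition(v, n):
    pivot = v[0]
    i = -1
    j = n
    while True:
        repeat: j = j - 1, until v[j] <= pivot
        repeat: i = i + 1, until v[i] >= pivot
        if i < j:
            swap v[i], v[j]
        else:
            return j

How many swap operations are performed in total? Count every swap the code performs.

2

pivot = v[0] = 7; i = -1, j = 7
j→6 (v[6]=5≤7), i→0 (v[0]=7≥7); i<j, swap → [5,6,7,6,6,5,7]
j→5 (v[5]=5≤7), i→2 (v[2]=7≥7); i<j, swap → [5,6,5,6,6,7,7]
j→4, i→5; i≥j, return j=4. v = [5,6,5,6,6,7,7]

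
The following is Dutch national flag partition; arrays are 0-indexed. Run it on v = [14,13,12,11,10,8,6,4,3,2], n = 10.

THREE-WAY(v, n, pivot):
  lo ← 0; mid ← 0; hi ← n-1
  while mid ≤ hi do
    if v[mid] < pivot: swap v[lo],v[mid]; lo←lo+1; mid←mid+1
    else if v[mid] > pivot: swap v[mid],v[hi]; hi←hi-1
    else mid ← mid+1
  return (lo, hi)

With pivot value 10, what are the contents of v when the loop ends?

pivot = 10; lo=0, mid=0, hi=9
v[mid]=14>10: swap v[0],v[9]; hi=8 → [2,13,12,11,10,8,6,4,3,14]
v[mid]=2<10: swap v[0],v[0]; lo=1,mid=1 → [2,13,12,11,10,8,6,4,3,14]
v[mid]=13>10: swap v[1],v[8]; hi=7 → [2,3,12,11,10,8,6,4,13,14]
v[mid]=3<10: swap v[1],v[1]; lo=2,mid=2 → [2,3,12,11,10,8,6,4,13,14]
v[mid]=12>10: swap v[2],v[7]; hi=6 → [2,3,4,11,10,8,6,12,13,14]
v[mid]=4<10: swap v[2],v[2]; lo=3,mid=3 → [2,3,4,11,10,8,6,12,13,14]
v[mid]=11>10: swap v[3],v[6]; hi=5 → [2,3,4,6,10,8,11,12,13,14]
v[mid]=6<10: swap v[3],v[3]; lo=4,mid=4 → [2,3,4,6,10,8,11,12,13,14]
v[mid]=10=10: mid=5
v[mid]=8<10: swap v[4],v[5]; lo=5,mid=6 → [2,3,4,6,8,10,11,12,13,14]
end: lo=5, hi=5; v = [2,3,4,6,8,10,11,12,13,14]

[2,3,4,6,8,10,11,12,13,14]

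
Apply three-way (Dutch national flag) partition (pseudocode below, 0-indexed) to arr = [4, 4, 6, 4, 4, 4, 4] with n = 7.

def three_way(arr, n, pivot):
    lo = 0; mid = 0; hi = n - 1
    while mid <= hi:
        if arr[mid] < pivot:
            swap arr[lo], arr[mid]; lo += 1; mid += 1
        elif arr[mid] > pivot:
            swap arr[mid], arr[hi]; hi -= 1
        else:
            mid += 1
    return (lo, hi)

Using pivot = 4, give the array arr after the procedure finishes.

[4, 4, 4, 4, 4, 4, 6]

pivot = 4; lo=0, mid=0, hi=6
arr[mid]=4=4: mid=1
arr[mid]=4=4: mid=2
arr[mid]=6>4: swap arr[2],arr[6]; hi=5 → [4, 4, 4, 4, 4, 4, 6]
arr[mid]=4=4: mid=3
arr[mid]=4=4: mid=4
arr[mid]=4=4: mid=5
arr[mid]=4=4: mid=6
end: lo=0, hi=5; arr = [4, 4, 4, 4, 4, 4, 6]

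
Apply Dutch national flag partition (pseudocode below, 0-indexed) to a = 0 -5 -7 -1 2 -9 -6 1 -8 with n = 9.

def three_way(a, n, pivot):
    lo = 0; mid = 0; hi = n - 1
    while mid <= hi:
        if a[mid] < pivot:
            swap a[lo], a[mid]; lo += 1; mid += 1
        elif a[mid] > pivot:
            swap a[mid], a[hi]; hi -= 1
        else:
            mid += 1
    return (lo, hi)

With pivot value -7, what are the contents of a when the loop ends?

lo=0 mid=0 hi=8
0>-7: swap(0,8), hi=7 ⇒ -8 -5 -7 -1 2 -9 -6 1 0
-8<-7: swap(0,0), lo=1 mid=1 ⇒ -8 -5 -7 -1 2 -9 -6 1 0
-5>-7: swap(1,7), hi=6 ⇒ -8 1 -7 -1 2 -9 -6 -5 0
1>-7: swap(1,6), hi=5 ⇒ -8 -6 -7 -1 2 -9 1 -5 0
-6>-7: swap(1,5), hi=4 ⇒ -8 -9 -7 -1 2 -6 1 -5 0
-9<-7: swap(1,1), lo=2 mid=2 ⇒ -8 -9 -7 -1 2 -6 1 -5 0
-7=-7: mid=3
-1>-7: swap(3,4), hi=3 ⇒ -8 -9 -7 2 -1 -6 1 -5 0
2>-7: swap(3,3), hi=2 ⇒ -8 -9 -7 2 -1 -6 1 -5 0
done. lo=2 hi=2; a=-8 -9 -7 2 -1 -6 1 -5 0

-8 -9 -7 2 -1 -6 1 -5 0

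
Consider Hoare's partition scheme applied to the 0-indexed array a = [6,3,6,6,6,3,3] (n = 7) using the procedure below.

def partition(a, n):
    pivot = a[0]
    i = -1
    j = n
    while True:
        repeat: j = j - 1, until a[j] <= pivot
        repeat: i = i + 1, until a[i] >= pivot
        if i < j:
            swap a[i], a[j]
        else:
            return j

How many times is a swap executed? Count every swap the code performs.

3

pivot = a[0] = 6; i = -1, j = 7
j→6 (a[6]=3≤6), i→0 (a[0]=6≥6); i<j, swap → [3,3,6,6,6,3,6]
j→5 (a[5]=3≤6), i→2 (a[2]=6≥6); i<j, swap → [3,3,3,6,6,6,6]
j→4 (a[4]=6≤6), i→3 (a[3]=6≥6); i<j, swap → [3,3,3,6,6,6,6]
j→3, i→4; i≥j, return j=3. a = [3,3,3,6,6,6,6]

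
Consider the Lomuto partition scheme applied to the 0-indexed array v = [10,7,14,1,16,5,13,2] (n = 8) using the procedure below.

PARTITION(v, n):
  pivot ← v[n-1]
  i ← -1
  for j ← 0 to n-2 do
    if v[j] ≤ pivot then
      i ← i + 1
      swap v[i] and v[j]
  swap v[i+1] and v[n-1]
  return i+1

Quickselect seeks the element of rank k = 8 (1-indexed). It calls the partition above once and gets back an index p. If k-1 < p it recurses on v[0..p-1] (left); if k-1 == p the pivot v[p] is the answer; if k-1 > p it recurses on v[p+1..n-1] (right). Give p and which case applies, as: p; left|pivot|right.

pivot=2, i=-1
j=0: 10>2, skip
j=1: 7>2, skip
j=2: 14>2, skip
j=3: 1≤2, i=0, swap(0,3) ⇒ [1,7,14,10,16,5,13,2]
j=4: 16>2, skip
j=5: 5>2, skip
j=6: 13>2, skip
swap(1,7) ⇒ [1,2,14,10,16,5,13,7]; return 1
p = 1; k-1 = 7 > 1 ⇒ right

1; right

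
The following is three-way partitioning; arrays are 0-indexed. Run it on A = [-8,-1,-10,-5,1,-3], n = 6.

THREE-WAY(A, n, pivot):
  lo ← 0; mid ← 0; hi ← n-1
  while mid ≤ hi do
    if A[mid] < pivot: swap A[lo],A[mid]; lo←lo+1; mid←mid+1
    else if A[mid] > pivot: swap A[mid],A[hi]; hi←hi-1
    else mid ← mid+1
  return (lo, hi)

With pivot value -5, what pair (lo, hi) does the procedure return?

lo=0 mid=0 hi=5
-8<-5: swap(0,0), lo=1 mid=1 ⇒ [-8,-1,-10,-5,1,-3]
-1>-5: swap(1,5), hi=4 ⇒ [-8,-3,-10,-5,1,-1]
-3>-5: swap(1,4), hi=3 ⇒ [-8,1,-10,-5,-3,-1]
1>-5: swap(1,3), hi=2 ⇒ [-8,-5,-10,1,-3,-1]
-5=-5: mid=2
-10<-5: swap(1,2), lo=2 mid=3 ⇒ [-8,-10,-5,1,-3,-1]
done. lo=2 hi=2; A=[-8,-10,-5,1,-3,-1]

(2, 2)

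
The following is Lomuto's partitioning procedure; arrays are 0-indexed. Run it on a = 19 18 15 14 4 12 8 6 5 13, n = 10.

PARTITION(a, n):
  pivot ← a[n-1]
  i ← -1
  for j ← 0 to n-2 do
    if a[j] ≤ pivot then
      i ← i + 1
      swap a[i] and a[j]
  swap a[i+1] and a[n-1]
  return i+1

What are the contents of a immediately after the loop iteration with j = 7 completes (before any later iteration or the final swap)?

pivot = a[9] = 13; i = -1
j=0: a[0]=19 > 13 → no swap
j=1: a[1]=18 > 13 → no swap
j=2: a[2]=15 > 13 → no swap
j=3: a[3]=14 > 13 → no swap
j=4: a[4]=4 ≤ 13 → i=0, swap a[0],a[4] → 4 18 15 14 19 12 8 6 5 13
j=5: a[5]=12 ≤ 13 → i=1, swap a[1],a[5] → 4 12 15 14 19 18 8 6 5 13
j=6: a[6]=8 ≤ 13 → i=2, swap a[2],a[6] → 4 12 8 14 19 18 15 6 5 13
j=7: a[7]=6 ≤ 13 → i=3, swap a[3],a[7] → 4 12 8 6 19 18 15 14 5 13
(after j=7) a = 4 12 8 6 19 18 15 14 5 13

4 12 8 6 19 18 15 14 5 13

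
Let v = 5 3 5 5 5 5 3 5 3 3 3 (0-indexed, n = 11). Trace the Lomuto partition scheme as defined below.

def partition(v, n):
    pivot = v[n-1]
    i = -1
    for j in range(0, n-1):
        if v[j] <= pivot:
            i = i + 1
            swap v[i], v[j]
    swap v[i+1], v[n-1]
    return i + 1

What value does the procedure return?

pivot = v[10] = 3; i = -1
j=0: v[0]=5 > 3 → no swap
j=1: v[1]=3 ≤ 3 → i=0, swap v[0],v[1] → 3 5 5 5 5 5 3 5 3 3 3
j=2: v[2]=5 > 3 → no swap
j=3: v[3]=5 > 3 → no swap
j=4: v[4]=5 > 3 → no swap
j=5: v[5]=5 > 3 → no swap
j=6: v[6]=3 ≤ 3 → i=1, swap v[1],v[6] → 3 3 5 5 5 5 5 5 3 3 3
j=7: v[7]=5 > 3 → no swap
j=8: v[8]=3 ≤ 3 → i=2, swap v[2],v[8] → 3 3 3 5 5 5 5 5 5 3 3
j=9: v[9]=3 ≤ 3 → i=3, swap v[3],v[9] → 3 3 3 3 5 5 5 5 5 5 3
final swap v[4],v[10] → 3 3 3 3 3 5 5 5 5 5 5; return 4

4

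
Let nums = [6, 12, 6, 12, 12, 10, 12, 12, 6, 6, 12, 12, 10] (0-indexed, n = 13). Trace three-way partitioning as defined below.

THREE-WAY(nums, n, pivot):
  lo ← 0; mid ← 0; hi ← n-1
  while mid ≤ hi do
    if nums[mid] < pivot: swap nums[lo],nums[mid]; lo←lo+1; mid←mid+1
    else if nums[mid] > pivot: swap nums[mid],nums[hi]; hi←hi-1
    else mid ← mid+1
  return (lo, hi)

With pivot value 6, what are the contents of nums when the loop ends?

[6, 6, 6, 6, 10, 12, 12, 12, 12, 12, 12, 10, 12]

lo=0 mid=0 hi=12
6=6: mid=1
12>6: swap(1,12), hi=11 ⇒ [6, 10, 6, 12, 12, 10, 12, 12, 6, 6, 12, 12, 12]
10>6: swap(1,11), hi=10 ⇒ [6, 12, 6, 12, 12, 10, 12, 12, 6, 6, 12, 10, 12]
12>6: swap(1,10), hi=9 ⇒ [6, 12, 6, 12, 12, 10, 12, 12, 6, 6, 12, 10, 12]
12>6: swap(1,9), hi=8 ⇒ [6, 6, 6, 12, 12, 10, 12, 12, 6, 12, 12, 10, 12]
6=6: mid=2
6=6: mid=3
12>6: swap(3,8), hi=7 ⇒ [6, 6, 6, 6, 12, 10, 12, 12, 12, 12, 12, 10, 12]
6=6: mid=4
12>6: swap(4,7), hi=6 ⇒ [6, 6, 6, 6, 12, 10, 12, 12, 12, 12, 12, 10, 12]
12>6: swap(4,6), hi=5 ⇒ [6, 6, 6, 6, 12, 10, 12, 12, 12, 12, 12, 10, 12]
12>6: swap(4,5), hi=4 ⇒ [6, 6, 6, 6, 10, 12, 12, 12, 12, 12, 12, 10, 12]
10>6: swap(4,4), hi=3 ⇒ [6, 6, 6, 6, 10, 12, 12, 12, 12, 12, 12, 10, 12]
done. lo=0 hi=3; nums=[6, 6, 6, 6, 10, 12, 12, 12, 12, 12, 12, 10, 12]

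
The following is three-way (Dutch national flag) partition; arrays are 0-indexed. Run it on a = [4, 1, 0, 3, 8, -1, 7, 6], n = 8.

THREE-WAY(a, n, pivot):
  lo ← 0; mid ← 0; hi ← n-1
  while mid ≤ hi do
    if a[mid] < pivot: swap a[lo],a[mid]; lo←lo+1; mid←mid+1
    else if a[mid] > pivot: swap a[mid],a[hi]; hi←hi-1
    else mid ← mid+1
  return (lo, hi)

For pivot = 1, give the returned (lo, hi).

(2, 2)

lo=0 mid=0 hi=7
4>1: swap(0,7), hi=6 ⇒ [6, 1, 0, 3, 8, -1, 7, 4]
6>1: swap(0,6), hi=5 ⇒ [7, 1, 0, 3, 8, -1, 6, 4]
7>1: swap(0,5), hi=4 ⇒ [-1, 1, 0, 3, 8, 7, 6, 4]
-1<1: swap(0,0), lo=1 mid=1 ⇒ [-1, 1, 0, 3, 8, 7, 6, 4]
1=1: mid=2
0<1: swap(1,2), lo=2 mid=3 ⇒ [-1, 0, 1, 3, 8, 7, 6, 4]
3>1: swap(3,4), hi=3 ⇒ [-1, 0, 1, 8, 3, 7, 6, 4]
8>1: swap(3,3), hi=2 ⇒ [-1, 0, 1, 8, 3, 7, 6, 4]
done. lo=2 hi=2; a=[-1, 0, 1, 8, 3, 7, 6, 4]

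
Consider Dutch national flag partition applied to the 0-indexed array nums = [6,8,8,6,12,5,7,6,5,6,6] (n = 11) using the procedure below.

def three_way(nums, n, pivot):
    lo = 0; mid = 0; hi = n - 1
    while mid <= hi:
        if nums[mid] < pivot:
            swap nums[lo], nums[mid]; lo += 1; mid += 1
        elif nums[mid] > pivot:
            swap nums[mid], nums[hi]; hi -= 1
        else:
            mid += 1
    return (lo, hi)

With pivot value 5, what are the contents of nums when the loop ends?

pivot = 5; lo=0, mid=0, hi=10
nums[mid]=6>5: swap nums[0],nums[10]; hi=9 → [6,8,8,6,12,5,7,6,5,6,6]
nums[mid]=6>5: swap nums[0],nums[9]; hi=8 → [6,8,8,6,12,5,7,6,5,6,6]
nums[mid]=6>5: swap nums[0],nums[8]; hi=7 → [5,8,8,6,12,5,7,6,6,6,6]
nums[mid]=5=5: mid=1
nums[mid]=8>5: swap nums[1],nums[7]; hi=6 → [5,6,8,6,12,5,7,8,6,6,6]
nums[mid]=6>5: swap nums[1],nums[6]; hi=5 → [5,7,8,6,12,5,6,8,6,6,6]
nums[mid]=7>5: swap nums[1],nums[5]; hi=4 → [5,5,8,6,12,7,6,8,6,6,6]
nums[mid]=5=5: mid=2
nums[mid]=8>5: swap nums[2],nums[4]; hi=3 → [5,5,12,6,8,7,6,8,6,6,6]
nums[mid]=12>5: swap nums[2],nums[3]; hi=2 → [5,5,6,12,8,7,6,8,6,6,6]
nums[mid]=6>5: swap nums[2],nums[2]; hi=1 → [5,5,6,12,8,7,6,8,6,6,6]
end: lo=0, hi=1; nums = [5,5,6,12,8,7,6,8,6,6,6]

[5,5,6,12,8,7,6,8,6,6,6]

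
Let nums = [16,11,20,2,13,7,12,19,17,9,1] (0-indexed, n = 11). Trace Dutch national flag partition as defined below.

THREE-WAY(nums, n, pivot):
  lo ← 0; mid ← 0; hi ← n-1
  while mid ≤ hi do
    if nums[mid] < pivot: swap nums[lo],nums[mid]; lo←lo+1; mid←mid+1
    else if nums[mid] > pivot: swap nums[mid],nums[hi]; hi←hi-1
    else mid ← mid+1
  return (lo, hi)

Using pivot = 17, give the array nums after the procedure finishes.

pivot = 17; lo=0, mid=0, hi=10
nums[mid]=16<17: swap nums[0],nums[0]; lo=1,mid=1 → [16,11,20,2,13,7,12,19,17,9,1]
nums[mid]=11<17: swap nums[1],nums[1]; lo=2,mid=2 → [16,11,20,2,13,7,12,19,17,9,1]
nums[mid]=20>17: swap nums[2],nums[10]; hi=9 → [16,11,1,2,13,7,12,19,17,9,20]
nums[mid]=1<17: swap nums[2],nums[2]; lo=3,mid=3 → [16,11,1,2,13,7,12,19,17,9,20]
nums[mid]=2<17: swap nums[3],nums[3]; lo=4,mid=4 → [16,11,1,2,13,7,12,19,17,9,20]
nums[mid]=13<17: swap nums[4],nums[4]; lo=5,mid=5 → [16,11,1,2,13,7,12,19,17,9,20]
nums[mid]=7<17: swap nums[5],nums[5]; lo=6,mid=6 → [16,11,1,2,13,7,12,19,17,9,20]
nums[mid]=12<17: swap nums[6],nums[6]; lo=7,mid=7 → [16,11,1,2,13,7,12,19,17,9,20]
nums[mid]=19>17: swap nums[7],nums[9]; hi=8 → [16,11,1,2,13,7,12,9,17,19,20]
nums[mid]=9<17: swap nums[7],nums[7]; lo=8,mid=8 → [16,11,1,2,13,7,12,9,17,19,20]
nums[mid]=17=17: mid=9
end: lo=8, hi=8; nums = [16,11,1,2,13,7,12,9,17,19,20]

[16,11,1,2,13,7,12,9,17,19,20]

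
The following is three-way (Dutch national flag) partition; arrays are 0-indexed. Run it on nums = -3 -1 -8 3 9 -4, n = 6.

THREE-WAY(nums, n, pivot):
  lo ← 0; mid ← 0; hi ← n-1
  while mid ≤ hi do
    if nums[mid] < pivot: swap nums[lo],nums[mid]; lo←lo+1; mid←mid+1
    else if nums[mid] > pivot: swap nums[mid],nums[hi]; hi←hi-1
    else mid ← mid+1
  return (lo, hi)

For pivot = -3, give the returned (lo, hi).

(2, 2)

pivot = -3; lo=0, mid=0, hi=5
nums[mid]=-3=-3: mid=1
nums[mid]=-1>-3: swap nums[1],nums[5]; hi=4 → -3 -4 -8 3 9 -1
nums[mid]=-4<-3: swap nums[0],nums[1]; lo=1,mid=2 → -4 -3 -8 3 9 -1
nums[mid]=-8<-3: swap nums[1],nums[2]; lo=2,mid=3 → -4 -8 -3 3 9 -1
nums[mid]=3>-3: swap nums[3],nums[4]; hi=3 → -4 -8 -3 9 3 -1
nums[mid]=9>-3: swap nums[3],nums[3]; hi=2 → -4 -8 -3 9 3 -1
end: lo=2, hi=2; nums = -4 -8 -3 9 3 -1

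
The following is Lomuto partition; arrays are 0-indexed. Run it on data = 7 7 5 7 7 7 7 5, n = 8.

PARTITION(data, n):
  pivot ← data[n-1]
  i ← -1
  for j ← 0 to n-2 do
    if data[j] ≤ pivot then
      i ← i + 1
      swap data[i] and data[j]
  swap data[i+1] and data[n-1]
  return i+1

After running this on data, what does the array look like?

5 5 7 7 7 7 7 7

pivot=5, i=-1
j=0: 7>5, skip
j=1: 7>5, skip
j=2: 5≤5, i=0, swap(0,2) ⇒ 5 7 7 7 7 7 7 5
j=3: 7>5, skip
j=4: 7>5, skip
j=5: 7>5, skip
j=6: 7>5, skip
swap(1,7) ⇒ 5 5 7 7 7 7 7 7; return 1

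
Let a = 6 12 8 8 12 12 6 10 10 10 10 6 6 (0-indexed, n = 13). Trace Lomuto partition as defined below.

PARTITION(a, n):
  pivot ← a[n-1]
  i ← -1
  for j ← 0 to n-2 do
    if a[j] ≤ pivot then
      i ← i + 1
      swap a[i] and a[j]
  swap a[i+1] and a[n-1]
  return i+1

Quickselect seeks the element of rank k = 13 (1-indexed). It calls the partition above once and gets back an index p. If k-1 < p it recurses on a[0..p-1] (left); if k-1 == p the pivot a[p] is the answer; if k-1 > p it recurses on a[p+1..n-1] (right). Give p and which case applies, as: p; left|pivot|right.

3; right

pivot = a[12] = 6; i = -1
j=0: a[0]=6 ≤ 6 → i=0, swap a[0],a[0] (no change) → 6 12 8 8 12 12 6 10 10 10 10 6 6
j=1: a[1]=12 > 6 → no swap
j=2: a[2]=8 > 6 → no swap
j=3: a[3]=8 > 6 → no swap
j=4: a[4]=12 > 6 → no swap
j=5: a[5]=12 > 6 → no swap
j=6: a[6]=6 ≤ 6 → i=1, swap a[1],a[6] → 6 6 8 8 12 12 12 10 10 10 10 6 6
j=7: a[7]=10 > 6 → no swap
j=8: a[8]=10 > 6 → no swap
j=9: a[9]=10 > 6 → no swap
j=10: a[10]=10 > 6 → no swap
j=11: a[11]=6 ≤ 6 → i=2, swap a[2],a[11] → 6 6 6 8 12 12 12 10 10 10 10 8 6
final swap a[3],a[12] → 6 6 6 6 12 12 12 10 10 10 10 8 8; return 3
p = 3; k-1 = 12 > 3 ⇒ right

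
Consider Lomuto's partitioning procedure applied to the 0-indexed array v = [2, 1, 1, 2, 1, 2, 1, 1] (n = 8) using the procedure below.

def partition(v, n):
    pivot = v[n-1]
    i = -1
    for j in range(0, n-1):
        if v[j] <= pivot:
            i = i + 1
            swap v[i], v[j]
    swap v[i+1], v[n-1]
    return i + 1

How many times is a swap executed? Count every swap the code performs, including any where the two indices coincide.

5

pivot = v[7] = 1; i = -1
j=0: v[0]=2 > 1 → no swap
j=1: v[1]=1 ≤ 1 → i=0, swap v[0],v[1] → [1, 2, 1, 2, 1, 2, 1, 1]
j=2: v[2]=1 ≤ 1 → i=1, swap v[1],v[2] → [1, 1, 2, 2, 1, 2, 1, 1]
j=3: v[3]=2 > 1 → no swap
j=4: v[4]=1 ≤ 1 → i=2, swap v[2],v[4] → [1, 1, 1, 2, 2, 2, 1, 1]
j=5: v[5]=2 > 1 → no swap
j=6: v[6]=1 ≤ 1 → i=3, swap v[3],v[6] → [1, 1, 1, 1, 2, 2, 2, 1]
final swap v[4],v[7] → [1, 1, 1, 1, 1, 2, 2, 2]; return 4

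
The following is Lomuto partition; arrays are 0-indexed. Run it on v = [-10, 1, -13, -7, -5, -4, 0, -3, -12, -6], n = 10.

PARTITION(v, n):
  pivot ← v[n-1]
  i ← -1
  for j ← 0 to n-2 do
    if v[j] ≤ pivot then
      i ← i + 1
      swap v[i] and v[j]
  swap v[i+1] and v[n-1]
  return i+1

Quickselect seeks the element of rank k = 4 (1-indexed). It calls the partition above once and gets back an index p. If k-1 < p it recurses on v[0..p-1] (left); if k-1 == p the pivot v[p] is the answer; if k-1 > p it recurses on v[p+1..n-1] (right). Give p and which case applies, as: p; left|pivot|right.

pivot = v[9] = -6; i = -1
j=0: v[0]=-10 ≤ -6 → i=0, swap v[0],v[0] (no change) → [-10, 1, -13, -7, -5, -4, 0, -3, -12, -6]
j=1: v[1]=1 > -6 → no swap
j=2: v[2]=-13 ≤ -6 → i=1, swap v[1],v[2] → [-10, -13, 1, -7, -5, -4, 0, -3, -12, -6]
j=3: v[3]=-7 ≤ -6 → i=2, swap v[2],v[3] → [-10, -13, -7, 1, -5, -4, 0, -3, -12, -6]
j=4: v[4]=-5 > -6 → no swap
j=5: v[5]=-4 > -6 → no swap
j=6: v[6]=0 > -6 → no swap
j=7: v[7]=-3 > -6 → no swap
j=8: v[8]=-12 ≤ -6 → i=3, swap v[3],v[8] → [-10, -13, -7, -12, -5, -4, 0, -3, 1, -6]
final swap v[4],v[9] → [-10, -13, -7, -12, -6, -4, 0, -3, 1, -5]; return 4
p = 4; k-1 = 3 < 4 ⇒ left

4; left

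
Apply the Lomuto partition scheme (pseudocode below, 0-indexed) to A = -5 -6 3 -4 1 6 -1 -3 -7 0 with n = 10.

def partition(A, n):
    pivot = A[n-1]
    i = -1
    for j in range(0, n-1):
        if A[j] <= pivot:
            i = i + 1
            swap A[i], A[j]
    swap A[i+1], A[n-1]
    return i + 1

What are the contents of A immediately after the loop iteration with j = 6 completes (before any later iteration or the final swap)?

pivot = A[9] = 0; i = -1
j=0: A[0]=-5 ≤ 0 → i=0, swap A[0],A[0] (no change) → -5 -6 3 -4 1 6 -1 -3 -7 0
j=1: A[1]=-6 ≤ 0 → i=1, swap A[1],A[1] (no change) → -5 -6 3 -4 1 6 -1 -3 -7 0
j=2: A[2]=3 > 0 → no swap
j=3: A[3]=-4 ≤ 0 → i=2, swap A[2],A[3] → -5 -6 -4 3 1 6 -1 -3 -7 0
j=4: A[4]=1 > 0 → no swap
j=5: A[5]=6 > 0 → no swap
j=6: A[6]=-1 ≤ 0 → i=3, swap A[3],A[6] → -5 -6 -4 -1 1 6 3 -3 -7 0
(after j=6) A = -5 -6 -4 -1 1 6 3 -3 -7 0

-5 -6 -4 -1 1 6 3 -3 -7 0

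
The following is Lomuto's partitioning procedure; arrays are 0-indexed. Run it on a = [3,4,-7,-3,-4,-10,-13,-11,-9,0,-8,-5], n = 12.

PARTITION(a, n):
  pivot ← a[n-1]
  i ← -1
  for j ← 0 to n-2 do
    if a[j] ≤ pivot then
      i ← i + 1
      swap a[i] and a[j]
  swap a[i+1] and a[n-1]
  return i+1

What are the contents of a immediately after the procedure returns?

pivot = a[11] = -5; i = -1
j=0: a[0]=3 > -5 → no swap
j=1: a[1]=4 > -5 → no swap
j=2: a[2]=-7 ≤ -5 → i=0, swap a[0],a[2] → [-7,4,3,-3,-4,-10,-13,-11,-9,0,-8,-5]
j=3: a[3]=-3 > -5 → no swap
j=4: a[4]=-4 > -5 → no swap
j=5: a[5]=-10 ≤ -5 → i=1, swap a[1],a[5] → [-7,-10,3,-3,-4,4,-13,-11,-9,0,-8,-5]
j=6: a[6]=-13 ≤ -5 → i=2, swap a[2],a[6] → [-7,-10,-13,-3,-4,4,3,-11,-9,0,-8,-5]
j=7: a[7]=-11 ≤ -5 → i=3, swap a[3],a[7] → [-7,-10,-13,-11,-4,4,3,-3,-9,0,-8,-5]
j=8: a[8]=-9 ≤ -5 → i=4, swap a[4],a[8] → [-7,-10,-13,-11,-9,4,3,-3,-4,0,-8,-5]
j=9: a[9]=0 > -5 → no swap
j=10: a[10]=-8 ≤ -5 → i=5, swap a[5],a[10] → [-7,-10,-13,-11,-9,-8,3,-3,-4,0,4,-5]
final swap a[6],a[11] → [-7,-10,-13,-11,-9,-8,-5,-3,-4,0,4,3]; return 6

[-7,-10,-13,-11,-9,-8,-5,-3,-4,0,4,3]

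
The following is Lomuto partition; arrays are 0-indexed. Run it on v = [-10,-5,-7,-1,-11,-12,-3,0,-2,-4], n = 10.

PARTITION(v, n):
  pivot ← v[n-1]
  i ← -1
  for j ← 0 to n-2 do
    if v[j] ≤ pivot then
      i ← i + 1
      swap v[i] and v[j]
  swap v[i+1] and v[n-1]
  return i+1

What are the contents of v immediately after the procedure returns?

pivot = v[9] = -4; i = -1
j=0: v[0]=-10 ≤ -4 → i=0, swap v[0],v[0] (no change) → [-10,-5,-7,-1,-11,-12,-3,0,-2,-4]
j=1: v[1]=-5 ≤ -4 → i=1, swap v[1],v[1] (no change) → [-10,-5,-7,-1,-11,-12,-3,0,-2,-4]
j=2: v[2]=-7 ≤ -4 → i=2, swap v[2],v[2] (no change) → [-10,-5,-7,-1,-11,-12,-3,0,-2,-4]
j=3: v[3]=-1 > -4 → no swap
j=4: v[4]=-11 ≤ -4 → i=3, swap v[3],v[4] → [-10,-5,-7,-11,-1,-12,-3,0,-2,-4]
j=5: v[5]=-12 ≤ -4 → i=4, swap v[4],v[5] → [-10,-5,-7,-11,-12,-1,-3,0,-2,-4]
j=6: v[6]=-3 > -4 → no swap
j=7: v[7]=0 > -4 → no swap
j=8: v[8]=-2 > -4 → no swap
final swap v[5],v[9] → [-10,-5,-7,-11,-12,-4,-3,0,-2,-1]; return 5

[-10,-5,-7,-11,-12,-4,-3,0,-2,-1]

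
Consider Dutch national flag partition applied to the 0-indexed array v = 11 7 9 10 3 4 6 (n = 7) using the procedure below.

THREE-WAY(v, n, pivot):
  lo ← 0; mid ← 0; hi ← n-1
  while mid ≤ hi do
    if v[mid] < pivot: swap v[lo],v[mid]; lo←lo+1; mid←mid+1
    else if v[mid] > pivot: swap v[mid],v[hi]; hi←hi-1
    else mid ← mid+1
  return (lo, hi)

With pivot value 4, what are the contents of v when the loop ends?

pivot = 4; lo=0, mid=0, hi=6
v[mid]=11>4: swap v[0],v[6]; hi=5 → 6 7 9 10 3 4 11
v[mid]=6>4: swap v[0],v[5]; hi=4 → 4 7 9 10 3 6 11
v[mid]=4=4: mid=1
v[mid]=7>4: swap v[1],v[4]; hi=3 → 4 3 9 10 7 6 11
v[mid]=3<4: swap v[0],v[1]; lo=1,mid=2 → 3 4 9 10 7 6 11
v[mid]=9>4: swap v[2],v[3]; hi=2 → 3 4 10 9 7 6 11
v[mid]=10>4: swap v[2],v[2]; hi=1 → 3 4 10 9 7 6 11
end: lo=1, hi=1; v = 3 4 10 9 7 6 11

3 4 10 9 7 6 11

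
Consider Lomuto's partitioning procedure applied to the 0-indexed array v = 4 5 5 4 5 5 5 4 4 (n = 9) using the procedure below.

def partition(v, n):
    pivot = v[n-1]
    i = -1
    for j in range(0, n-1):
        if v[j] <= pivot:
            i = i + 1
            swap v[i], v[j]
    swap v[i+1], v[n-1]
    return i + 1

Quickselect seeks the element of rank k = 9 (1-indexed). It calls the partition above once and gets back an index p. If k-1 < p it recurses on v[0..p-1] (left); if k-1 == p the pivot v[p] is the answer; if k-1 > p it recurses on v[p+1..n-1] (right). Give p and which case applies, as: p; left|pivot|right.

3; right

pivot=4, i=-1
j=0: 4≤4, i=0, swap(0,0) ⇒ 4 5 5 4 5 5 5 4 4
j=1: 5>4, skip
j=2: 5>4, skip
j=3: 4≤4, i=1, swap(1,3) ⇒ 4 4 5 5 5 5 5 4 4
j=4: 5>4, skip
j=5: 5>4, skip
j=6: 5>4, skip
j=7: 4≤4, i=2, swap(2,7) ⇒ 4 4 4 5 5 5 5 5 4
swap(3,8) ⇒ 4 4 4 4 5 5 5 5 5; return 3
p = 3; k-1 = 8 > 3 ⇒ right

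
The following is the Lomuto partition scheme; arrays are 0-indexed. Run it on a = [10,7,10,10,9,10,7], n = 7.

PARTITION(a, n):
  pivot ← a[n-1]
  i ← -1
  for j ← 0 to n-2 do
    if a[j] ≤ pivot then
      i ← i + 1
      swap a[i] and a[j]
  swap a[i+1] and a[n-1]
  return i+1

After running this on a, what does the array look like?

[7,7,10,10,9,10,10]

pivot = a[6] = 7; i = -1
j=0: a[0]=10 > 7 → no swap
j=1: a[1]=7 ≤ 7 → i=0, swap a[0],a[1] → [7,10,10,10,9,10,7]
j=2: a[2]=10 > 7 → no swap
j=3: a[3]=10 > 7 → no swap
j=4: a[4]=9 > 7 → no swap
j=5: a[5]=10 > 7 → no swap
final swap a[1],a[6] → [7,7,10,10,9,10,10]; return 1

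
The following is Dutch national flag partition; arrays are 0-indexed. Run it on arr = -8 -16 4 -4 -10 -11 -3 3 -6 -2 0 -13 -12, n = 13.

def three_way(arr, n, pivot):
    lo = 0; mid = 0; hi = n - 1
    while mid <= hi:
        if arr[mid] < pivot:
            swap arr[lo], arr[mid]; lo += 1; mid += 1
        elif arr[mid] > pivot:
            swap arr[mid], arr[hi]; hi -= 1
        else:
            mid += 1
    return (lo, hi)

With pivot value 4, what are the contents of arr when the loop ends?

-8 -16 -4 -10 -11 -3 3 -6 -2 0 -13 -12 4

lo=0 mid=0 hi=12
-8<4: swap(0,0), lo=1 mid=1 ⇒ -8 -16 4 -4 -10 -11 -3 3 -6 -2 0 -13 -12
-16<4: swap(1,1), lo=2 mid=2 ⇒ -8 -16 4 -4 -10 -11 -3 3 -6 -2 0 -13 -12
4=4: mid=3
-4<4: swap(2,3), lo=3 mid=4 ⇒ -8 -16 -4 4 -10 -11 -3 3 -6 -2 0 -13 -12
-10<4: swap(3,4), lo=4 mid=5 ⇒ -8 -16 -4 -10 4 -11 -3 3 -6 -2 0 -13 -12
-11<4: swap(4,5), lo=5 mid=6 ⇒ -8 -16 -4 -10 -11 4 -3 3 -6 -2 0 -13 -12
-3<4: swap(5,6), lo=6 mid=7 ⇒ -8 -16 -4 -10 -11 -3 4 3 -6 -2 0 -13 -12
3<4: swap(6,7), lo=7 mid=8 ⇒ -8 -16 -4 -10 -11 -3 3 4 -6 -2 0 -13 -12
-6<4: swap(7,8), lo=8 mid=9 ⇒ -8 -16 -4 -10 -11 -3 3 -6 4 -2 0 -13 -12
-2<4: swap(8,9), lo=9 mid=10 ⇒ -8 -16 -4 -10 -11 -3 3 -6 -2 4 0 -13 -12
0<4: swap(9,10), lo=10 mid=11 ⇒ -8 -16 -4 -10 -11 -3 3 -6 -2 0 4 -13 -12
-13<4: swap(10,11), lo=11 mid=12 ⇒ -8 -16 -4 -10 -11 -3 3 -6 -2 0 -13 4 -12
-12<4: swap(11,12), lo=12 mid=13 ⇒ -8 -16 -4 -10 -11 -3 3 -6 -2 0 -13 -12 4
done. lo=12 hi=12; arr=-8 -16 -4 -10 -11 -3 3 -6 -2 0 -13 -12 4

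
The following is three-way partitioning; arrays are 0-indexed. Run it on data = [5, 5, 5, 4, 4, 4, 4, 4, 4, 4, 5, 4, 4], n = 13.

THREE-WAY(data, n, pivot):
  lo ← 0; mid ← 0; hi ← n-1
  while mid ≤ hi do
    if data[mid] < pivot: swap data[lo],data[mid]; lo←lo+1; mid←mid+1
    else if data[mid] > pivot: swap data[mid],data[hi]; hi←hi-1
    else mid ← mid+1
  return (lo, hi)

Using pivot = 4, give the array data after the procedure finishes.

[4, 4, 4, 4, 4, 4, 4, 4, 4, 5, 5, 5, 5]

lo=0 mid=0 hi=12
5>4: swap(0,12), hi=11 ⇒ [4, 5, 5, 4, 4, 4, 4, 4, 4, 4, 5, 4, 5]
4=4: mid=1
5>4: swap(1,11), hi=10 ⇒ [4, 4, 5, 4, 4, 4, 4, 4, 4, 4, 5, 5, 5]
4=4: mid=2
5>4: swap(2,10), hi=9 ⇒ [4, 4, 5, 4, 4, 4, 4, 4, 4, 4, 5, 5, 5]
5>4: swap(2,9), hi=8 ⇒ [4, 4, 4, 4, 4, 4, 4, 4, 4, 5, 5, 5, 5]
4=4: mid=3
4=4: mid=4
4=4: mid=5
4=4: mid=6
4=4: mid=7
4=4: mid=8
4=4: mid=9
done. lo=0 hi=8; data=[4, 4, 4, 4, 4, 4, 4, 4, 4, 5, 5, 5, 5]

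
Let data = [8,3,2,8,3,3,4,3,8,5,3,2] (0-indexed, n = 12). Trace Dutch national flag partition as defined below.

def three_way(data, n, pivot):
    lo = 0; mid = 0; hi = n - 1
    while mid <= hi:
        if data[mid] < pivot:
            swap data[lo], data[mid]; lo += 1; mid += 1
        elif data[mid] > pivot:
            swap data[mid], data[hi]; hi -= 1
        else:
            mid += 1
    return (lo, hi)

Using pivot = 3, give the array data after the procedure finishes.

[2,2,3,3,3,3,3,8,5,4,8,8]

lo=0 mid=0 hi=11
8>3: swap(0,11), hi=10 ⇒ [2,3,2,8,3,3,4,3,8,5,3,8]
2<3: swap(0,0), lo=1 mid=1 ⇒ [2,3,2,8,3,3,4,3,8,5,3,8]
3=3: mid=2
2<3: swap(1,2), lo=2 mid=3 ⇒ [2,2,3,8,3,3,4,3,8,5,3,8]
8>3: swap(3,10), hi=9 ⇒ [2,2,3,3,3,3,4,3,8,5,8,8]
3=3: mid=4
3=3: mid=5
3=3: mid=6
4>3: swap(6,9), hi=8 ⇒ [2,2,3,3,3,3,5,3,8,4,8,8]
5>3: swap(6,8), hi=7 ⇒ [2,2,3,3,3,3,8,3,5,4,8,8]
8>3: swap(6,7), hi=6 ⇒ [2,2,3,3,3,3,3,8,5,4,8,8]
3=3: mid=7
done. lo=2 hi=6; data=[2,2,3,3,3,3,3,8,5,4,8,8]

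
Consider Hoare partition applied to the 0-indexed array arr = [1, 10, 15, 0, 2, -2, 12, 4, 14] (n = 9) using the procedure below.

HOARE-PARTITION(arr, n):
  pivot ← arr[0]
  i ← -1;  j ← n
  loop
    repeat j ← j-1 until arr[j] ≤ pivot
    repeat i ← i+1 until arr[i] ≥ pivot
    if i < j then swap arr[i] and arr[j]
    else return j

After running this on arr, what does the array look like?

[-2, 0, 15, 10, 2, 1, 12, 4, 14]

pivot = arr[0] = 1; i = -1, j = 9
j→5 (arr[5]=-2≤1), i→0 (arr[0]=1≥1); i<j, swap → [-2, 10, 15, 0, 2, 1, 12, 4, 14]
j→3 (arr[3]=0≤1), i→1 (arr[1]=10≥1); i<j, swap → [-2, 0, 15, 10, 2, 1, 12, 4, 14]
j→1, i→2; i≥j, return j=1. arr = [-2, 0, 15, 10, 2, 1, 12, 4, 14]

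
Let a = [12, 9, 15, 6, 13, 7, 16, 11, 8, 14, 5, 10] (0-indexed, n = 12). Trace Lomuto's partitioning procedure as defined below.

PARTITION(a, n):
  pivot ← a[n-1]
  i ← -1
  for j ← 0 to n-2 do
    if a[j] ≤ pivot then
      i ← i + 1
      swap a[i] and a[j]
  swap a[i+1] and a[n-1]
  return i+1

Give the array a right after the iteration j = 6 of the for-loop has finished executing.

pivot=10, i=-1
j=0: 12>10, skip
j=1: 9≤10, i=0, swap(0,1) ⇒ [9, 12, 15, 6, 13, 7, 16, 11, 8, 14, 5, 10]
j=2: 15>10, skip
j=3: 6≤10, i=1, swap(1,3) ⇒ [9, 6, 15, 12, 13, 7, 16, 11, 8, 14, 5, 10]
j=4: 13>10, skip
j=5: 7≤10, i=2, swap(2,5) ⇒ [9, 6, 7, 12, 13, 15, 16, 11, 8, 14, 5, 10]
j=6: 16>10, skip
(after j=6) a = [9, 6, 7, 12, 13, 15, 16, 11, 8, 14, 5, 10]

[9, 6, 7, 12, 13, 15, 16, 11, 8, 14, 5, 10]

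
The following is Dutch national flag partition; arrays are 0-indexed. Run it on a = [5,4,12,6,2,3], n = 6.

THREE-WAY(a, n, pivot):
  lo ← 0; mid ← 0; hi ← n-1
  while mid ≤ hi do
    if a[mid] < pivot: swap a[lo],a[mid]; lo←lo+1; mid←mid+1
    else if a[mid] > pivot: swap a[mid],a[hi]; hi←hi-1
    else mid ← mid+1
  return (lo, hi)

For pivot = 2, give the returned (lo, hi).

pivot = 2; lo=0, mid=0, hi=5
a[mid]=5>2: swap a[0],a[5]; hi=4 → [3,4,12,6,2,5]
a[mid]=3>2: swap a[0],a[4]; hi=3 → [2,4,12,6,3,5]
a[mid]=2=2: mid=1
a[mid]=4>2: swap a[1],a[3]; hi=2 → [2,6,12,4,3,5]
a[mid]=6>2: swap a[1],a[2]; hi=1 → [2,12,6,4,3,5]
a[mid]=12>2: swap a[1],a[1]; hi=0 → [2,12,6,4,3,5]
end: lo=0, hi=0; a = [2,12,6,4,3,5]

(0, 0)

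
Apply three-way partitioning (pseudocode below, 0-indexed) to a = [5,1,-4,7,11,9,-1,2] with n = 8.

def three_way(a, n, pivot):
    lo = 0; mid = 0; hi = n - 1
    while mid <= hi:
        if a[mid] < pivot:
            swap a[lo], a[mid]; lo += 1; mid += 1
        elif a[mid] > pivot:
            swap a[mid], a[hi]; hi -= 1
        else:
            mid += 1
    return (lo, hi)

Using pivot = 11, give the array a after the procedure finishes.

[5,1,-4,7,9,-1,2,11]

pivot = 11; lo=0, mid=0, hi=7
a[mid]=5<11: swap a[0],a[0]; lo=1,mid=1 → [5,1,-4,7,11,9,-1,2]
a[mid]=1<11: swap a[1],a[1]; lo=2,mid=2 → [5,1,-4,7,11,9,-1,2]
a[mid]=-4<11: swap a[2],a[2]; lo=3,mid=3 → [5,1,-4,7,11,9,-1,2]
a[mid]=7<11: swap a[3],a[3]; lo=4,mid=4 → [5,1,-4,7,11,9,-1,2]
a[mid]=11=11: mid=5
a[mid]=9<11: swap a[4],a[5]; lo=5,mid=6 → [5,1,-4,7,9,11,-1,2]
a[mid]=-1<11: swap a[5],a[6]; lo=6,mid=7 → [5,1,-4,7,9,-1,11,2]
a[mid]=2<11: swap a[6],a[7]; lo=7,mid=8 → [5,1,-4,7,9,-1,2,11]
end: lo=7, hi=7; a = [5,1,-4,7,9,-1,2,11]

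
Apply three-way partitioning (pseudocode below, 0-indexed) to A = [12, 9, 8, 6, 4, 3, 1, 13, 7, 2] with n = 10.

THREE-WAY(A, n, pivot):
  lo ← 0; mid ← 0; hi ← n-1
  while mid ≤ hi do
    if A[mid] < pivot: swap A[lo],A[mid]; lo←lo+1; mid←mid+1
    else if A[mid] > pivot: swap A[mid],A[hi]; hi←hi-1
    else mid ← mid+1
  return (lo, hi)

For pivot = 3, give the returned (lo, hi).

(2, 2)

lo=0 mid=0 hi=9
12>3: swap(0,9), hi=8 ⇒ [2, 9, 8, 6, 4, 3, 1, 13, 7, 12]
2<3: swap(0,0), lo=1 mid=1 ⇒ [2, 9, 8, 6, 4, 3, 1, 13, 7, 12]
9>3: swap(1,8), hi=7 ⇒ [2, 7, 8, 6, 4, 3, 1, 13, 9, 12]
7>3: swap(1,7), hi=6 ⇒ [2, 13, 8, 6, 4, 3, 1, 7, 9, 12]
13>3: swap(1,6), hi=5 ⇒ [2, 1, 8, 6, 4, 3, 13, 7, 9, 12]
1<3: swap(1,1), lo=2 mid=2 ⇒ [2, 1, 8, 6, 4, 3, 13, 7, 9, 12]
8>3: swap(2,5), hi=4 ⇒ [2, 1, 3, 6, 4, 8, 13, 7, 9, 12]
3=3: mid=3
6>3: swap(3,4), hi=3 ⇒ [2, 1, 3, 4, 6, 8, 13, 7, 9, 12]
4>3: swap(3,3), hi=2 ⇒ [2, 1, 3, 4, 6, 8, 13, 7, 9, 12]
done. lo=2 hi=2; A=[2, 1, 3, 4, 6, 8, 13, 7, 9, 12]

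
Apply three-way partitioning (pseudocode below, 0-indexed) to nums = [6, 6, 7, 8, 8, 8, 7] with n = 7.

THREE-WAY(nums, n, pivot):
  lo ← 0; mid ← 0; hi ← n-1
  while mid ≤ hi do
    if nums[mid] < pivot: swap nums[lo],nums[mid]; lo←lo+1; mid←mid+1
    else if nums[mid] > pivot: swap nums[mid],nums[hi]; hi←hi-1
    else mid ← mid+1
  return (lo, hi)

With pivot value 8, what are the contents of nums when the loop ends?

[6, 6, 7, 7, 8, 8, 8]

lo=0 mid=0 hi=6
6<8: swap(0,0), lo=1 mid=1 ⇒ [6, 6, 7, 8, 8, 8, 7]
6<8: swap(1,1), lo=2 mid=2 ⇒ [6, 6, 7, 8, 8, 8, 7]
7<8: swap(2,2), lo=3 mid=3 ⇒ [6, 6, 7, 8, 8, 8, 7]
8=8: mid=4
8=8: mid=5
8=8: mid=6
7<8: swap(3,6), lo=4 mid=7 ⇒ [6, 6, 7, 7, 8, 8, 8]
done. lo=4 hi=6; nums=[6, 6, 7, 7, 8, 8, 8]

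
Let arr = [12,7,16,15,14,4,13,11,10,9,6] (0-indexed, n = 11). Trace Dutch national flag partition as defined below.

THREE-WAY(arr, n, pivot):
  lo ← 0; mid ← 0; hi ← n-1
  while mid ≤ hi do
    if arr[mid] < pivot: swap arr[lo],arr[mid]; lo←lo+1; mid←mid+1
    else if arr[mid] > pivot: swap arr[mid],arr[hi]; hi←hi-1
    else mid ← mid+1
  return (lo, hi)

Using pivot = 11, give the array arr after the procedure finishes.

pivot = 11; lo=0, mid=0, hi=10
arr[mid]=12>11: swap arr[0],arr[10]; hi=9 → [6,7,16,15,14,4,13,11,10,9,12]
arr[mid]=6<11: swap arr[0],arr[0]; lo=1,mid=1 → [6,7,16,15,14,4,13,11,10,9,12]
arr[mid]=7<11: swap arr[1],arr[1]; lo=2,mid=2 → [6,7,16,15,14,4,13,11,10,9,12]
arr[mid]=16>11: swap arr[2],arr[9]; hi=8 → [6,7,9,15,14,4,13,11,10,16,12]
arr[mid]=9<11: swap arr[2],arr[2]; lo=3,mid=3 → [6,7,9,15,14,4,13,11,10,16,12]
arr[mid]=15>11: swap arr[3],arr[8]; hi=7 → [6,7,9,10,14,4,13,11,15,16,12]
arr[mid]=10<11: swap arr[3],arr[3]; lo=4,mid=4 → [6,7,9,10,14,4,13,11,15,16,12]
arr[mid]=14>11: swap arr[4],arr[7]; hi=6 → [6,7,9,10,11,4,13,14,15,16,12]
arr[mid]=11=11: mid=5
arr[mid]=4<11: swap arr[4],arr[5]; lo=5,mid=6 → [6,7,9,10,4,11,13,14,15,16,12]
arr[mid]=13>11: swap arr[6],arr[6]; hi=5 → [6,7,9,10,4,11,13,14,15,16,12]
end: lo=5, hi=5; arr = [6,7,9,10,4,11,13,14,15,16,12]

[6,7,9,10,4,11,13,14,15,16,12]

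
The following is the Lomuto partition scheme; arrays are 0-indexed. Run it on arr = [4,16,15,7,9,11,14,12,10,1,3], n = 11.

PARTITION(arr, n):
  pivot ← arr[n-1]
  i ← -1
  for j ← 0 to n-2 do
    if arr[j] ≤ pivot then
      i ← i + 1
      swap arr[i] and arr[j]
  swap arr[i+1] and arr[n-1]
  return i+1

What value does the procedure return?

pivot = arr[10] = 3; i = -1
j=0: arr[0]=4 > 3 → no swap
j=1: arr[1]=16 > 3 → no swap
j=2: arr[2]=15 > 3 → no swap
j=3: arr[3]=7 > 3 → no swap
j=4: arr[4]=9 > 3 → no swap
j=5: arr[5]=11 > 3 → no swap
j=6: arr[6]=14 > 3 → no swap
j=7: arr[7]=12 > 3 → no swap
j=8: arr[8]=10 > 3 → no swap
j=9: arr[9]=1 ≤ 3 → i=0, swap arr[0],arr[9] → [1,16,15,7,9,11,14,12,10,4,3]
final swap arr[1],arr[10] → [1,3,15,7,9,11,14,12,10,4,16]; return 1

1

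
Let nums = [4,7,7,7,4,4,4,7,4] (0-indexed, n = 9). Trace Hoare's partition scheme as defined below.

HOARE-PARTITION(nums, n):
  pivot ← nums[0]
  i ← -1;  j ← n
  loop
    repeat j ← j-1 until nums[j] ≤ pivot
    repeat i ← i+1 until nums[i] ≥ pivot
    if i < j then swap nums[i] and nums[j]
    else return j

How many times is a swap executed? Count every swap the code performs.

4

pivot = nums[0] = 4; i = -1, j = 9
j→8 (nums[8]=4≤4), i→0 (nums[0]=4≥4); i<j, swap → [4,7,7,7,4,4,4,7,4]
j→6 (nums[6]=4≤4), i→1 (nums[1]=7≥4); i<j, swap → [4,4,7,7,4,4,7,7,4]
j→5 (nums[5]=4≤4), i→2 (nums[2]=7≥4); i<j, swap → [4,4,4,7,4,7,7,7,4]
j→4 (nums[4]=4≤4), i→3 (nums[3]=7≥4); i<j, swap → [4,4,4,4,7,7,7,7,4]
j→3, i→4; i≥j, return j=3. nums = [4,4,4,4,7,7,7,7,4]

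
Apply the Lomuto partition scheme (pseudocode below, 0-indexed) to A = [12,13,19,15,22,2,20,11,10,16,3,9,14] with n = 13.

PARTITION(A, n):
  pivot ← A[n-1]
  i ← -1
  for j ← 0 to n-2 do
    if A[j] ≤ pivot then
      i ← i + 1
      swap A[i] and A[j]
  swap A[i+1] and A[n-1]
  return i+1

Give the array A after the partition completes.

[12,13,2,11,10,3,9,14,22,16,19,20,15]

pivot = A[12] = 14; i = -1
j=0: A[0]=12 ≤ 14 → i=0, swap A[0],A[0] (no change) → [12,13,19,15,22,2,20,11,10,16,3,9,14]
j=1: A[1]=13 ≤ 14 → i=1, swap A[1],A[1] (no change) → [12,13,19,15,22,2,20,11,10,16,3,9,14]
j=2: A[2]=19 > 14 → no swap
j=3: A[3]=15 > 14 → no swap
j=4: A[4]=22 > 14 → no swap
j=5: A[5]=2 ≤ 14 → i=2, swap A[2],A[5] → [12,13,2,15,22,19,20,11,10,16,3,9,14]
j=6: A[6]=20 > 14 → no swap
j=7: A[7]=11 ≤ 14 → i=3, swap A[3],A[7] → [12,13,2,11,22,19,20,15,10,16,3,9,14]
j=8: A[8]=10 ≤ 14 → i=4, swap A[4],A[8] → [12,13,2,11,10,19,20,15,22,16,3,9,14]
j=9: A[9]=16 > 14 → no swap
j=10: A[10]=3 ≤ 14 → i=5, swap A[5],A[10] → [12,13,2,11,10,3,20,15,22,16,19,9,14]
j=11: A[11]=9 ≤ 14 → i=6, swap A[6],A[11] → [12,13,2,11,10,3,9,15,22,16,19,20,14]
final swap A[7],A[12] → [12,13,2,11,10,3,9,14,22,16,19,20,15]; return 7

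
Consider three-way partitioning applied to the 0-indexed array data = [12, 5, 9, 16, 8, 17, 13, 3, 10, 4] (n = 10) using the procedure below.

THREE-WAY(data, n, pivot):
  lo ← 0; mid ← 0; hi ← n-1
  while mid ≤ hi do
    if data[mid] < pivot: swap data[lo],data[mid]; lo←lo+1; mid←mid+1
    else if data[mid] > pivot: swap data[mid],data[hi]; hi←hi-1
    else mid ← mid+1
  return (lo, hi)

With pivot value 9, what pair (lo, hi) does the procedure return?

(4, 4)

pivot = 9; lo=0, mid=0, hi=9
data[mid]=12>9: swap data[0],data[9]; hi=8 → [4, 5, 9, 16, 8, 17, 13, 3, 10, 12]
data[mid]=4<9: swap data[0],data[0]; lo=1,mid=1 → [4, 5, 9, 16, 8, 17, 13, 3, 10, 12]
data[mid]=5<9: swap data[1],data[1]; lo=2,mid=2 → [4, 5, 9, 16, 8, 17, 13, 3, 10, 12]
data[mid]=9=9: mid=3
data[mid]=16>9: swap data[3],data[8]; hi=7 → [4, 5, 9, 10, 8, 17, 13, 3, 16, 12]
data[mid]=10>9: swap data[3],data[7]; hi=6 → [4, 5, 9, 3, 8, 17, 13, 10, 16, 12]
data[mid]=3<9: swap data[2],data[3]; lo=3,mid=4 → [4, 5, 3, 9, 8, 17, 13, 10, 16, 12]
data[mid]=8<9: swap data[3],data[4]; lo=4,mid=5 → [4, 5, 3, 8, 9, 17, 13, 10, 16, 12]
data[mid]=17>9: swap data[5],data[6]; hi=5 → [4, 5, 3, 8, 9, 13, 17, 10, 16, 12]
data[mid]=13>9: swap data[5],data[5]; hi=4 → [4, 5, 3, 8, 9, 13, 17, 10, 16, 12]
end: lo=4, hi=4; data = [4, 5, 3, 8, 9, 13, 17, 10, 16, 12]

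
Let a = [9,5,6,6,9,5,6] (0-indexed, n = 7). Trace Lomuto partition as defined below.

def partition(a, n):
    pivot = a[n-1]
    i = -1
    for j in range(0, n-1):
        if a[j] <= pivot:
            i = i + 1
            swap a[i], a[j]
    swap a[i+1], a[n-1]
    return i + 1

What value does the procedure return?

4

pivot = a[6] = 6; i = -1
j=0: a[0]=9 > 6 → no swap
j=1: a[1]=5 ≤ 6 → i=0, swap a[0],a[1] → [5,9,6,6,9,5,6]
j=2: a[2]=6 ≤ 6 → i=1, swap a[1],a[2] → [5,6,9,6,9,5,6]
j=3: a[3]=6 ≤ 6 → i=2, swap a[2],a[3] → [5,6,6,9,9,5,6]
j=4: a[4]=9 > 6 → no swap
j=5: a[5]=5 ≤ 6 → i=3, swap a[3],a[5] → [5,6,6,5,9,9,6]
final swap a[4],a[6] → [5,6,6,5,6,9,9]; return 4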